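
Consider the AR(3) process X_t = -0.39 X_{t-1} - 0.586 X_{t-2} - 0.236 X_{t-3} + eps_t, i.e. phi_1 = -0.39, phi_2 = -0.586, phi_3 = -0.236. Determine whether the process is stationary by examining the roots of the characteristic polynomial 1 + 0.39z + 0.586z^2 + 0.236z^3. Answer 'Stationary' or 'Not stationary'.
\text{Stationary}

The AR(p) characteristic polynomial is P(z) = 1 + 0.39z + 0.586z^2 + 0.236z^3.
Stationarity requires all roots to lie outside the unit circle, i.e. |z| > 1 for every root.
Degree 3: look for a simple real root z0 first, then factor out (1 - z/z0) and solve the remaining quadratic.
Testing z0 = -2.5: P(-2.5) = 1 + (0.39)(-2.5) + (0.586)(-2.5)^2 + (0.236)(-2.5)^3
  = 1 + (-0.975) + (3.6625) + (-3.6875) = 0.  So z_0 = -2.5 is a root, |z_0| = 2.5.
Divide out the factor (1 + 0.4 z) = (1 - z/z0) (since 1/z0 = -0.4):
  P(z) = (1 + 0.4 z)(1 + (-0.01) z + (0.59) z^2)
  [check: z-coef -0.01 - (-0.4) = 0.39; z^2-coef 0.59 - (-0.4)(-0.01) = 0.586; z^3-coef -(-0.4)(0.59) = 0.236.]
Remaining roots from the quadratic factor 1 + (-0.01) z + (0.59) z^2:
  Set 1 + (-0.01) z + (0.59) z^2 = 0, i.e. a z^2 + b z + c = 0 with a = 0.59, b = -0.01, c = 1.
  Discriminant D = b^2 - 4ac = (-0.01)^2 - 4*(0.59)*1 = 0.0001 - (2.36) = -2.3599.
  D < 0, so the roots are the complex-conjugate pair z = (-b +/- i sqrt(-D)) / (2a) = 0.0085 +/- 1.3019i.
  For a conjugate pair |z|^2 = z * conj(z) = (product of roots) = c/a = 1/(0.59) = 1.694915, so |z| = sqrt(1.694915) = 1.3019 for both roots.
Moduli of all roots: 2.5000, 1.3019, 1.3019.
All moduli strictly greater than 1? Yes.
Verdict: Stationary.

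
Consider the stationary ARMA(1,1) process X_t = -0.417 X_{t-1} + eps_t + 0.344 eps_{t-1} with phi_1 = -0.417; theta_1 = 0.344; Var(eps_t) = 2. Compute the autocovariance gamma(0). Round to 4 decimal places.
\gamma(0) = 2.0129

Multiply the model equation by X_{t-k} and take expectations. With theta_0 = psi_0 = 1 and psi_j the MA(infinity) weights, this gives
  gamma(k) - sum_i phi_i gamma(k-i) = c_k,
  c_k = sigma^2 * sum_{j=k..q} theta_j psi_{j-k}   (c_k = 0 for k > q),
using gamma(-m) = gamma(m).
psi-weights needed (psi_j = theta_j + sum_i phi_i psi_{j-i}):
  psi_1 = theta_1 + phi_1 = 0.344 + (-0.417) = -0.073
Right-hand sides:
  c_0 = sigma^2 (1 + theta_1 psi_1) = 2 * (1 + (0.344)(-0.073)) = 2 * 0.974888 = 1.949776
  c_1 = sigma^2 theta_1 = 2 * (0.344) = 0.688
  c_2 = 0
Equations for k = 0 and k = 1 (AR order 1):
  gamma(0) = phi_1 gamma(1) + c_0
  gamma(1) = phi_1 gamma(0) + c_1
Substituting the second into the first: gamma(0) (1 - phi_1^2) = c_0 + phi_1 c_1, so
  gamma(0) = (c_0 + phi_1 c_1) / (1 - phi_1^2) = (1.949776 + (-0.417)(0.688)) / (1 - (-0.417)^2) = 1.66288 / 0.826111 = 2.012901.
Therefore gamma(0) = 2.0129 (to 4 decimal places).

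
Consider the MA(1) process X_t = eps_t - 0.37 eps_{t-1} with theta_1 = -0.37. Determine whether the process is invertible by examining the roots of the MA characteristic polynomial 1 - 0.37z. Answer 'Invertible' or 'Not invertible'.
\text{Invertible}

The MA(q) characteristic polynomial is P(z) = 1 - 0.37z.
Invertibility requires all roots to lie outside the unit circle, i.e. |z| > 1 for every root.
This is linear in z: 1 + (-0.37) z = 0  =>  z = -1/(-0.37) = 2.702703,  |z| = 2.702703.
Moduli of all roots: 2.7027.
All moduli strictly greater than 1? Yes.
Verdict: Invertible.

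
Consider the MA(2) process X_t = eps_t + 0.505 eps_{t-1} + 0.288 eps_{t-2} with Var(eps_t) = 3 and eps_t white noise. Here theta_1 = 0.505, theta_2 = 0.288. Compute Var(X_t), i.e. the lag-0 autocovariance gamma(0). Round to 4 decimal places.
\gamma(0) = 4.0139

For an MA(q) process X_t = eps_t + sum_i theta_i eps_{t-i} with
Var(eps_t) = sigma^2, the variance is
  gamma(0) = sigma^2 * (1 + sum_i theta_i^2).
  sum_i theta_i^2 = (0.505)^2 + (0.288)^2 = 0.255025 + 0.082944 = 0.337969.
  gamma(0) = 3 * (1 + 0.337969) = 3 * 1.337969 = 4.013907, which rounds to 4.0139.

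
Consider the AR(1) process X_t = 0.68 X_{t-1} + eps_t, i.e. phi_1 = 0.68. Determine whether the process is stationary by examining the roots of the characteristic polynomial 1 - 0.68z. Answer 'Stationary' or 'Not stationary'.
\text{Stationary}

The AR(p) characteristic polynomial is P(z) = 1 - 0.68z.
Stationarity requires all roots to lie outside the unit circle, i.e. |z| > 1 for every root.
This is linear in z: 1 + (-0.68) z = 0  =>  z = -1/(-0.68) = 1.470588,  |z| = 1.470588.
Moduli of all roots: 1.4706.
All moduli strictly greater than 1? Yes.
Verdict: Stationary.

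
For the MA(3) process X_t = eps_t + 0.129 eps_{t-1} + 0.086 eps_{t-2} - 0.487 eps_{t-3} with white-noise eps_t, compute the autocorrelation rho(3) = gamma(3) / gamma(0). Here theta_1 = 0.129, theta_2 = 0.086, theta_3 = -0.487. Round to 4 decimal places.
\rho(3) = -0.3861

For an MA(q) process with theta_0 = 1, the autocovariance is
  gamma(k) = sigma^2 * sum_{i=0..q-k} theta_i * theta_{i+k},
and rho(k) = gamma(k) / gamma(0). Sigma^2 cancels.
  numerator   = (1)*(-0.487) = -0.487.
  denominator = (1)^2 + (0.129)^2 + (0.086)^2 + (-0.487)^2 = 1.261206.
  rho(3) = -0.487 / 1.261206 = -0.3861.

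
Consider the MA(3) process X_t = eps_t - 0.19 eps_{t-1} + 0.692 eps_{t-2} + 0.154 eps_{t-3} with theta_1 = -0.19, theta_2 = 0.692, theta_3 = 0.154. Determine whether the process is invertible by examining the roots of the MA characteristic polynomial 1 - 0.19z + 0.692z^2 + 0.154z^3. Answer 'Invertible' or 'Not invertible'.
\text{Invertible}

The MA(q) characteristic polynomial is P(z) = 1 - 0.19z + 0.692z^2 + 0.154z^3.
Invertibility requires all roots to lie outside the unit circle, i.e. |z| > 1 for every root.
Degree 3: look for a simple real root z0 first, then factor out (1 - z/z0) and solve the remaining quadratic.
Testing z0 = -5: P(-5) = 1 + (-0.19)(-5) + (0.692)(-5)^2 + (0.154)(-5)^3
  = 1 + (0.95) + (17.3) + (-19.25) = 0.  So z_0 = -5 is a root, |z_0| = 5.
Divide out the factor (1 + 0.2 z) = (1 - z/z0) (since 1/z0 = -0.2):
  P(z) = (1 + 0.2 z)(1 + (-0.39) z + (0.77) z^2)
  [check: z-coef -0.39 - (-0.2) = -0.19; z^2-coef 0.77 - (-0.2)(-0.39) = 0.692; z^3-coef -(-0.2)(0.77) = 0.154.]
Remaining roots from the quadratic factor 1 + (-0.39) z + (0.77) z^2:
  Set 1 + (-0.39) z + (0.77) z^2 = 0, i.e. a z^2 + b z + c = 0 with a = 0.77, b = -0.39, c = 1.
  Discriminant D = b^2 - 4ac = (-0.39)^2 - 4*(0.77)*1 = 0.1521 - (3.08) = -2.9279.
  D < 0, so the roots are the complex-conjugate pair z = (-b +/- i sqrt(-D)) / (2a) = 0.2532 +/- 1.1111i.
  For a conjugate pair |z|^2 = z * conj(z) = (product of roots) = c/a = 1/(0.77) = 1.298701, so |z| = sqrt(1.298701) = 1.1396 for both roots.
Moduli of all roots: 5.0000, 1.1396, 1.1396.
All moduli strictly greater than 1? Yes.
Verdict: Invertible.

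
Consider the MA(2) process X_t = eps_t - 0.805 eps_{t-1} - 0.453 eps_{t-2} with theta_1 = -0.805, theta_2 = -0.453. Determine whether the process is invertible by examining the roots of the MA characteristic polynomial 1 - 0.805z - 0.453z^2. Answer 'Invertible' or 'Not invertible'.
\text{Not invertible}

The MA(q) characteristic polynomial is P(z) = 1 - 0.805z - 0.453z^2.
Invertibility requires all roots to lie outside the unit circle, i.e. |z| > 1 for every root.
Set 1 + (-0.805) z + (-0.453) z^2 = 0, i.e. a z^2 + b z + c = 0 with a = -0.453, b = -0.805, c = 1.
Discriminant D = b^2 - 4ac = (-0.805)^2 - 4*(-0.453)*1 = 0.648025 - (-1.812) = 2.460025.
D >= 0, so the roots are real: z = (-b +/- sqrt(D)) / (2a) = (0.805 +/- 1.568447) / (-0.906).
  z_1 = (0.805 + 1.568447) / (-0.906) = -2.6197,   |z_1| = 2.6197.
  z_2 = (0.805 - 1.568447) / (-0.906) = 0.8427,   |z_2| = 0.8427.
Moduli of all roots: 2.6197, 0.8427.
All moduli strictly greater than 1? No.
Verdict: Not invertible.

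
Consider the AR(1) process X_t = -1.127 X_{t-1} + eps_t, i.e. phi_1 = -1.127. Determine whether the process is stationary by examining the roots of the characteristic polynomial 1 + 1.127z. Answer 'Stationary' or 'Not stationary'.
\text{Not stationary}

The AR(p) characteristic polynomial is P(z) = 1 + 1.127z.
Stationarity requires all roots to lie outside the unit circle, i.e. |z| > 1 for every root.
This is linear in z: 1 + (1.127) z = 0  =>  z = -1/(1.127) = -0.887311,  |z| = 0.887311.
Moduli of all roots: 0.8873.
All moduli strictly greater than 1? No.
Verdict: Not stationary.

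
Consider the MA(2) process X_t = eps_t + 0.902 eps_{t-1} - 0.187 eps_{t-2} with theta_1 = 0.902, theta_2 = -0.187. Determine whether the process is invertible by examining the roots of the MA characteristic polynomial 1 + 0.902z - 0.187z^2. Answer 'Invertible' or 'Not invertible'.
\text{Not invertible}

The MA(q) characteristic polynomial is P(z) = 1 + 0.902z - 0.187z^2.
Invertibility requires all roots to lie outside the unit circle, i.e. |z| > 1 for every root.
Set 1 + (0.902) z + (-0.187) z^2 = 0, i.e. a z^2 + b z + c = 0 with a = -0.187, b = 0.902, c = 1.
Discriminant D = b^2 - 4ac = (0.902)^2 - 4*(-0.187)*1 = 0.813604 - (-0.748) = 1.561604.
D >= 0, so the roots are real: z = (-b +/- sqrt(D)) / (2a) = (-0.902 +/- 1.249642) / (-0.374).
  z_1 = (-0.902 + 1.249642) / (-0.374) = -0.9295,   |z_1| = 0.9295.
  z_2 = (-0.902 - 1.249642) / (-0.374) = 5.7531,   |z_2| = 5.7531.
Moduli of all roots: 0.9295, 5.7531.
All moduli strictly greater than 1? No.
Verdict: Not invertible.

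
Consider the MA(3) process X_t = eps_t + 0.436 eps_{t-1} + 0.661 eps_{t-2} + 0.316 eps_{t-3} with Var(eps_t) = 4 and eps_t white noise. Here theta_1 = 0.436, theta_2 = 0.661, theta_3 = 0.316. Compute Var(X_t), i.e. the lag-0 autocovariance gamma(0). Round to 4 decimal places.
\gamma(0) = 6.9075

For an MA(q) process X_t = eps_t + sum_i theta_i eps_{t-i} with
Var(eps_t) = sigma^2, the variance is
  gamma(0) = sigma^2 * (1 + sum_i theta_i^2).
  sum_i theta_i^2 = (0.436)^2 + (0.661)^2 + (0.316)^2 = 0.190096 + 0.436921 + 0.099856 = 0.726873.
  gamma(0) = 4 * (1 + 0.726873) = 4 * 1.726873 = 6.907492, which rounds to 6.9075.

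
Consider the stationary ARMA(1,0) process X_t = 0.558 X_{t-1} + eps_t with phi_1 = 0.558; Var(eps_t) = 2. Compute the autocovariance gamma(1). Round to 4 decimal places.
\gamma(1) = 1.6206

Multiply the model equation by X_{t-k} and take expectations. With theta_0 = psi_0 = 1 and psi_j the MA(infinity) weights, this gives
  gamma(k) - sum_i phi_i gamma(k-i) = c_k,
  c_k = sigma^2 * sum_{j=k..q} theta_j psi_{j-k}   (c_k = 0 for k > q),
using gamma(-m) = gamma(m).
Pure AR (q = 0): c_0 = sigma^2 = 2, c_k = 0 for k >= 1.
Equations for k = 0 and k = 1 (AR order 1):
  gamma(0) = phi_1 gamma(1) + c_0
  gamma(1) = phi_1 gamma(0) + c_1
Substituting the second into the first: gamma(0) (1 - phi_1^2) = c_0 + phi_1 c_1, so
  gamma(0) = c_0 / (1 - phi_1^2) = 2 / (1 - (0.558)^2) = 2 / 0.688636 = 2.904292.
  gamma(1) = phi_1 gamma(0) = (0.558)(2.904292) = 1.620595.
Therefore gamma(1) = 1.6206 (to 4 decimal places).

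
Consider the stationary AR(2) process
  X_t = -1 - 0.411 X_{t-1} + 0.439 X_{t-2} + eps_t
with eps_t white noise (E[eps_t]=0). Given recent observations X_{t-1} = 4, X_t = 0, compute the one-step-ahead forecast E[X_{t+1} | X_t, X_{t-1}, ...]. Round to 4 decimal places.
E[X_{t+1} \mid \mathcal F_t] = 0.7560

For an AR(p) model X_t = c + sum_i phi_i X_{t-i} + eps_t, the
one-step-ahead conditional mean is
  E[X_{t+1} | X_t, ...] = c + sum_i phi_i X_{t+1-i}.
Substitute known values:
  E[X_{t+1} | ...] = -1 + (-0.411) * (0) + (0.439) * (4)
                   = 0.7560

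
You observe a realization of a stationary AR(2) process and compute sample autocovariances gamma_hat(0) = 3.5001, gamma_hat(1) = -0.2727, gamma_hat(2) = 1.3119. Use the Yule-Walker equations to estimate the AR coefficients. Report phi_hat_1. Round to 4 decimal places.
\hat\phi_{1} = -0.0490

The Yule-Walker equations for an AR(p) process read, in matrix form,
  Gamma_p phi = r_p,   with   (Gamma_p)_{ij} = gamma(|i - j|),
                       (r_p)_i = gamma(i),   i,j = 1..p.
Substitute the sample gammas (Toeplitz matrix and right-hand side of size 2):
  Gamma_p = [[3.5001, -0.2727], [-0.2727, 3.5001]]
  r_p     = [-0.2727, 1.3119]
Written out:
  3.5001 phi_1 - 0.2727 phi_2 = -0.2727
  -0.2727 phi_1 + 3.5001 phi_2 = 1.3119
Solve by Cramer's rule:
  det = gamma(0)^2 - gamma(1)^2 = (3.5001)^2 - (-0.2727)^2 = 12.25070001 - 0.07436529 = 12.17633472
  phi_hat_1 = [gamma(1) gamma(0) - gamma(1) gamma(2)] / det = [(-0.2727)(3.5001) - (-0.2727)(1.3119)] / 12.17633472 = -0.59672214 / 12.17633472 = -0.049
  phi_hat_2 = [gamma(0) gamma(2) - gamma(1)^2] / det = [(3.5001)(1.3119) - (-0.2727)^2] / 12.17633472 = 4.5174159 / 12.17633472 = 0.371
So phi_hat = [-0.0490, 0.3710].
Therefore phi_hat_1 = -0.0490.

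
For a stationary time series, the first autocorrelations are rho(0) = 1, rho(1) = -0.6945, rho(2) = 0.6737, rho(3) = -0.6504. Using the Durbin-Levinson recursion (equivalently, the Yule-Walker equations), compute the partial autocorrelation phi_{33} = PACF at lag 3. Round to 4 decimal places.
\phi_{33} = -0.2209

The PACF at lag k is phi_{kk}, the last component of the solution
to the Yule-Walker system G_k phi = r_k where
  (G_k)_{ij} = rho(|i - j|), (r_k)_i = rho(i), i,j = 1..k.
Equivalently, Durbin-Levinson gives phi_{kk} iteratively:
  phi_{11} = rho(1)
  phi_{kk} = [rho(k) - sum_{j=1..k-1} phi_{k-1,j} rho(k-j)]
            / [1 - sum_{j=1..k-1} phi_{k-1,j} rho(j)],
  phi_{k,j} = phi_{k-1,j} - phi_{kk} phi_{k-1,k-j},  j = 1..k-1.
Step k = 1:
  phi_11 = rho(1) = -0.6945.
Step k = 2:
  phi_22 = [rho(2) - phi_11 rho(1)] / [1 - phi_11 rho(1)] = [0.6737 - (-0.6945)(-0.6945)] / [1 - (-0.6945)(-0.6945)]
         = 0.19136975 / 0.51766975 = 0.369675.
  Update: phi_21 = phi_11 - phi_22 phi_11 = -0.6945 - (0.369675)(-0.6945) = -0.43776.
Step k = 3:
  phi_33 = [rho(3) - phi_21 rho(2) - phi_22 rho(1)] / [1 - phi_21 rho(1) - phi_22 rho(2)]
    numerator   = -0.6504 - (-0.43776)(0.6737) - (0.369675)(-0.6945) = -0.09874124
    denominator = 1 - (-0.43776)(-0.6945) - (0.369675)(0.6737) = 0.44692507
  phi_33 = -0.09874124 / 0.44692507 = -0.2209.
Therefore phi_{33} = -0.2209.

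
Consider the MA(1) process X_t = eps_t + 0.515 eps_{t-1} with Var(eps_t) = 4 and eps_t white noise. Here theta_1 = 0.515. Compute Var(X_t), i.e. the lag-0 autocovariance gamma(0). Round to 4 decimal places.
\gamma(0) = 5.0609

For an MA(q) process X_t = eps_t + sum_i theta_i eps_{t-i} with
Var(eps_t) = sigma^2, the variance is
  gamma(0) = sigma^2 * (1 + sum_i theta_i^2).
  sum_i theta_i^2 = (0.515)^2 = 0.265225.
  gamma(0) = 4 * (1 + 0.265225) = 4 * 1.265225 = 5.0609.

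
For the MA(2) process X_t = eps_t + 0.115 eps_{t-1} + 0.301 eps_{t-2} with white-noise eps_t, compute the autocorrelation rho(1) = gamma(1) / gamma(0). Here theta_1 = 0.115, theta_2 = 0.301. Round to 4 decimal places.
\rho(1) = 0.1355

For an MA(q) process with theta_0 = 1, the autocovariance is
  gamma(k) = sigma^2 * sum_{i=0..q-k} theta_i * theta_{i+k},
and rho(k) = gamma(k) / gamma(0). Sigma^2 cancels.
  numerator   = (1)*(0.115) + (0.115)*(0.301) = 0.149615.
  denominator = (1)^2 + (0.115)^2 + (0.301)^2 = 1.103826.
  rho(1) = 0.149615 / 1.103826 = 0.1355.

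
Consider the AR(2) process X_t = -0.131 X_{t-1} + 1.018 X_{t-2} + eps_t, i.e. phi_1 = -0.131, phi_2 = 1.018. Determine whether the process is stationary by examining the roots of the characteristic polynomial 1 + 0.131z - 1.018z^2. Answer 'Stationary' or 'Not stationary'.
\text{Not stationary}

The AR(p) characteristic polynomial is P(z) = 1 + 0.131z - 1.018z^2.
Stationarity requires all roots to lie outside the unit circle, i.e. |z| > 1 for every root.
Set 1 + (0.131) z + (-1.018) z^2 = 0, i.e. a z^2 + b z + c = 0 with a = -1.018, b = 0.131, c = 1.
Discriminant D = b^2 - 4ac = (0.131)^2 - 4*(-1.018)*1 = 0.017161 - (-4.072) = 4.089161.
D >= 0, so the roots are real: z = (-b +/- sqrt(D)) / (2a) = (-0.131 +/- 2.022167) / (-2.036).
  z_1 = (-0.131 + 2.022167) / (-2.036) = -0.9289,   |z_1| = 0.9289.
  z_2 = (-0.131 - 2.022167) / (-2.036) = 1.0575,   |z_2| = 1.0575.
Moduli of all roots: 0.9289, 1.0575.
All moduli strictly greater than 1? No.
Verdict: Not stationary.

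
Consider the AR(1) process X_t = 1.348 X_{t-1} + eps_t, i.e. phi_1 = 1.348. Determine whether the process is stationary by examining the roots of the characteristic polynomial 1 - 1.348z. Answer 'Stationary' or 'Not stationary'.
\text{Not stationary}

The AR(p) characteristic polynomial is P(z) = 1 - 1.348z.
Stationarity requires all roots to lie outside the unit circle, i.e. |z| > 1 for every root.
This is linear in z: 1 + (-1.348) z = 0  =>  z = -1/(-1.348) = 0.74184,  |z| = 0.74184.
Moduli of all roots: 0.7418.
All moduli strictly greater than 1? No.
Verdict: Not stationary.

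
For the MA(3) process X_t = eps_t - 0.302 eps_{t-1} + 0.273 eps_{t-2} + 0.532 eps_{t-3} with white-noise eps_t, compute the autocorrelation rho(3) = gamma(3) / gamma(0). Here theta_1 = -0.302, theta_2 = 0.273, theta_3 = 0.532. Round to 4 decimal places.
\rho(3) = 0.3672

For an MA(q) process with theta_0 = 1, the autocovariance is
  gamma(k) = sigma^2 * sum_{i=0..q-k} theta_i * theta_{i+k},
and rho(k) = gamma(k) / gamma(0). Sigma^2 cancels.
  numerator   = (1)*(0.532) = 0.532.
  denominator = (1)^2 + (-0.302)^2 + (0.273)^2 + (0.532)^2 = 1.448757.
  rho(3) = 0.532 / 1.448757 = 0.3672.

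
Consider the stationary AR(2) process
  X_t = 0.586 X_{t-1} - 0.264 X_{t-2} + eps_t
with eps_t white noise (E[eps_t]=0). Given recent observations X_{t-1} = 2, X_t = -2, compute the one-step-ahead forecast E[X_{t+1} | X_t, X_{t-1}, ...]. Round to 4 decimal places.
E[X_{t+1} \mid \mathcal F_t] = -1.7000

For an AR(p) model X_t = c + sum_i phi_i X_{t-i} + eps_t, the
one-step-ahead conditional mean is
  E[X_{t+1} | X_t, ...] = c + sum_i phi_i X_{t+1-i}.
Substitute known values:
  E[X_{t+1} | ...] = (0.586) * (-2) + (-0.264) * (2)
                   = -1.7000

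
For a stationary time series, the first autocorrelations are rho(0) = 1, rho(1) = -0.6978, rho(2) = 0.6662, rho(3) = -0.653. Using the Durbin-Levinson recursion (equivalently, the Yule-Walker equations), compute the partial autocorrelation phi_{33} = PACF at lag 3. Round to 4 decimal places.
\phi_{33} = -0.2370

The PACF at lag k is phi_{kk}, the last component of the solution
to the Yule-Walker system G_k phi = r_k where
  (G_k)_{ij} = rho(|i - j|), (r_k)_i = rho(i), i,j = 1..k.
Equivalently, Durbin-Levinson gives phi_{kk} iteratively:
  phi_{11} = rho(1)
  phi_{kk} = [rho(k) - sum_{j=1..k-1} phi_{k-1,j} rho(k-j)]
            / [1 - sum_{j=1..k-1} phi_{k-1,j} rho(j)],
  phi_{k,j} = phi_{k-1,j} - phi_{kk} phi_{k-1,k-j},  j = 1..k-1.
Step k = 1:
  phi_11 = rho(1) = -0.6978.
Step k = 2:
  phi_22 = [rho(2) - phi_11 rho(1)] / [1 - phi_11 rho(1)] = [0.6662 - (-0.6978)(-0.6978)] / [1 - (-0.6978)(-0.6978)]
         = 0.17927516 / 0.51307516 = 0.349413.
  Update: phi_21 = phi_11 - phi_22 phi_11 = -0.6978 - (0.349413)(-0.6978) = -0.45398.
Step k = 3:
  phi_33 = [rho(3) - phi_21 rho(2) - phi_22 rho(1)] / [1 - phi_21 rho(1) - phi_22 rho(2)]
    numerator   = -0.653 - (-0.45398)(0.6662) - (0.349413)(-0.6978) = -0.10673838
    denominator = 1 - (-0.45398)(-0.6978) - (0.349413)(0.6662) = 0.45043408
  phi_33 = -0.10673838 / 0.45043408 = -0.237.
Therefore phi_{33} = -0.2370.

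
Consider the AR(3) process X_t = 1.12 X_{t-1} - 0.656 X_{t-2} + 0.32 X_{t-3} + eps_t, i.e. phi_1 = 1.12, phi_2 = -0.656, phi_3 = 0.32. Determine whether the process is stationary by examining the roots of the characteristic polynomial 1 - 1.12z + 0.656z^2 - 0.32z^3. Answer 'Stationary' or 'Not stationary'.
\text{Stationary}

The AR(p) characteristic polynomial is P(z) = 1 - 1.12z + 0.656z^2 - 0.32z^3.
Stationarity requires all roots to lie outside the unit circle, i.e. |z| > 1 for every root.
Degree 3: look for a simple real root z0 first, then factor out (1 - z/z0) and solve the remaining quadratic.
Testing z0 = 1.25: P(1.25) = 1 + (-1.12)(1.25) + (0.656)(1.25)^2 + (-0.32)(1.25)^3
  = 1 + (-1.4) + (1.025) + (-0.625) = 0.  So z_0 = 1.25 is a root, |z_0| = 1.25.
Divide out the factor (1 - 0.8 z) = (1 - z/z0) (since 1/z0 = 0.8):
  P(z) = (1 - 0.8 z)(1 + (-0.32) z + (0.4) z^2)
  [check: z-coef -0.32 - (0.8) = -1.12; z^2-coef 0.4 - (0.8)(-0.32) = 0.656; z^3-coef -(0.8)(0.4) = -0.32.]
Remaining roots from the quadratic factor 1 + (-0.32) z + (0.4) z^2:
  Set 1 + (-0.32) z + (0.4) z^2 = 0, i.e. a z^2 + b z + c = 0 with a = 0.4, b = -0.32, c = 1.
  Discriminant D = b^2 - 4ac = (-0.32)^2 - 4*(0.4)*1 = 0.1024 - (1.6) = -1.4976.
  D < 0, so the roots are the complex-conjugate pair z = (-b +/- i sqrt(-D)) / (2a) = 0.4 +/- 1.5297i.
  For a conjugate pair |z|^2 = z * conj(z) = (product of roots) = c/a = 1/(0.4) = 2.5, so |z| = sqrt(2.5) = 1.5811 for both roots.
Moduli of all roots: 1.2500, 1.5811, 1.5811.
All moduli strictly greater than 1? Yes.
Verdict: Stationary.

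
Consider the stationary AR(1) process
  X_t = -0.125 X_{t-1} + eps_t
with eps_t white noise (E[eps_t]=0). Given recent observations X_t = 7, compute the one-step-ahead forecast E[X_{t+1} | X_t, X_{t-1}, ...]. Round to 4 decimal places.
E[X_{t+1} \mid \mathcal F_t] = -0.8750

For an AR(p) model X_t = c + sum_i phi_i X_{t-i} + eps_t, the
one-step-ahead conditional mean is
  E[X_{t+1} | X_t, ...] = c + sum_i phi_i X_{t+1-i}.
Substitute known values:
  E[X_{t+1} | ...] = (-0.125) * (7)
                   = -0.8750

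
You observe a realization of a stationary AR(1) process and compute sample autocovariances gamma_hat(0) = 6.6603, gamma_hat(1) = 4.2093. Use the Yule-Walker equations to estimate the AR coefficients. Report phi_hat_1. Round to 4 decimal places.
\hat\phi_{1} = 0.6320

The Yule-Walker equations for an AR(p) process read, in matrix form,
  Gamma_p phi = r_p,   with   (Gamma_p)_{ij} = gamma(|i - j|),
                       (r_p)_i = gamma(i),   i,j = 1..p.
Substitute the sample gammas (Toeplitz matrix and right-hand side of size 1):
  Gamma_p = [[6.6603]]
  r_p     = [4.2093]
With p = 1 this is the single equation gamma(0) phi_1 = gamma(1):
  phi_hat_1 = gamma(1) / gamma(0) = 4.2093 / 6.6603 = 0.6320.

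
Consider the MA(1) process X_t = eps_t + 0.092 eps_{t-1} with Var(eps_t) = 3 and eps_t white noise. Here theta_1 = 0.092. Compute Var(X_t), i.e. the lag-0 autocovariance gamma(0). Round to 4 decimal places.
\gamma(0) = 3.0254

For an MA(q) process X_t = eps_t + sum_i theta_i eps_{t-i} with
Var(eps_t) = sigma^2, the variance is
  gamma(0) = sigma^2 * (1 + sum_i theta_i^2).
  sum_i theta_i^2 = (0.092)^2 = 0.008464.
  gamma(0) = 3 * (1 + 0.008464) = 3 * 1.008464 = 3.025392, which rounds to 3.0254.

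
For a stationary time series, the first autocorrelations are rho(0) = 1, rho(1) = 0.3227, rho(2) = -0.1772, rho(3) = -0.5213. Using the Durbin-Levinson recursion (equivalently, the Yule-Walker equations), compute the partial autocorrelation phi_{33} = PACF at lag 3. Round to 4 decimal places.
\phi_{33} = -0.4270

The PACF at lag k is phi_{kk}, the last component of the solution
to the Yule-Walker system G_k phi = r_k where
  (G_k)_{ij} = rho(|i - j|), (r_k)_i = rho(i), i,j = 1..k.
Equivalently, Durbin-Levinson gives phi_{kk} iteratively:
  phi_{11} = rho(1)
  phi_{kk} = [rho(k) - sum_{j=1..k-1} phi_{k-1,j} rho(k-j)]
            / [1 - sum_{j=1..k-1} phi_{k-1,j} rho(j)],
  phi_{k,j} = phi_{k-1,j} - phi_{kk} phi_{k-1,k-j},  j = 1..k-1.
Step k = 1:
  phi_11 = rho(1) = 0.3227.
Step k = 2:
  phi_22 = [rho(2) - phi_11 rho(1)] / [1 - phi_11 rho(1)] = [-0.1772 - (0.3227)(0.3227)] / [1 - (0.3227)(0.3227)]
         = -0.28133529 / 0.89586471 = -0.314038.
  Update: phi_21 = phi_11 - phi_22 phi_11 = 0.3227 - (-0.314038)(0.3227) = 0.42404.
Step k = 3:
  phi_33 = [rho(3) - phi_21 rho(2) - phi_22 rho(1)] / [1 - phi_21 rho(1) - phi_22 rho(2)]
    numerator   = -0.5213 - (0.42404)(-0.1772) - (-0.314038)(0.3227) = -0.34482015
    denominator = 1 - (0.42404)(0.3227) - (-0.314038)(-0.1772) = 0.80751482
  phi_33 = -0.34482015 / 0.80751482 = -0.427.
Therefore phi_{33} = -0.4270.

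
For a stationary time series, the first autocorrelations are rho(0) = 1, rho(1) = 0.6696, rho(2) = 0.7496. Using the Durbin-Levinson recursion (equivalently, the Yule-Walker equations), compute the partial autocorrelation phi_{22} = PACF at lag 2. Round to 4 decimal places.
\phi_{22} = 0.5461

The PACF at lag k is phi_{kk}, the last component of the solution
to the Yule-Walker system G_k phi = r_k where
  (G_k)_{ij} = rho(|i - j|), (r_k)_i = rho(i), i,j = 1..k.
Equivalently, Durbin-Levinson gives phi_{kk} iteratively:
  phi_{11} = rho(1)
  phi_{kk} = [rho(k) - sum_{j=1..k-1} phi_{k-1,j} rho(k-j)]
            / [1 - sum_{j=1..k-1} phi_{k-1,j} rho(j)],
  phi_{k,j} = phi_{k-1,j} - phi_{kk} phi_{k-1,k-j},  j = 1..k-1.
Step k = 1:
  phi_11 = rho(1) = 0.6696.
Step k = 2:
  phi_22 = [rho(2) - phi_11 rho(1)] / [1 - phi_11 rho(1)] = [0.7496 - (0.6696)(0.6696)] / [1 - (0.6696)(0.6696)]
         = 0.30123584 / 0.55163584 = 0.5461.
Therefore phi_{22} = 0.5461.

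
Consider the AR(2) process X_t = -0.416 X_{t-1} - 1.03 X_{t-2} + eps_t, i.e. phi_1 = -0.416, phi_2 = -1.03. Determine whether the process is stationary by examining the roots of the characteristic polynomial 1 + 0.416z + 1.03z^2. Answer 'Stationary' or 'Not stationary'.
\text{Not stationary}

The AR(p) characteristic polynomial is P(z) = 1 + 0.416z + 1.03z^2.
Stationarity requires all roots to lie outside the unit circle, i.e. |z| > 1 for every root.
Set 1 + (0.416) z + (1.03) z^2 = 0, i.e. a z^2 + b z + c = 0 with a = 1.03, b = 0.416, c = 1.
Discriminant D = b^2 - 4ac = (0.416)^2 - 4*(1.03)*1 = 0.173056 - (4.12) = -3.946944.
D < 0, so the roots are the complex-conjugate pair z = (-b +/- i sqrt(-D)) / (2a) = -0.2019 +/- 0.9644i.
For a conjugate pair |z|^2 = z * conj(z) = (product of roots) = c/a = 1/(1.03) = 0.970874, so |z| = sqrt(0.970874) = 0.9853 for both roots.
Moduli of all roots: 0.9853, 0.9853.
All moduli strictly greater than 1? No.
Verdict: Not stationary.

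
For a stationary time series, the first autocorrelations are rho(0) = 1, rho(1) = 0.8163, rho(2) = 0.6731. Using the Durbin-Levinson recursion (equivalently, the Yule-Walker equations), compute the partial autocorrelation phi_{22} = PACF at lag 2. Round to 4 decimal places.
\phi_{22} = 0.0202

The PACF at lag k is phi_{kk}, the last component of the solution
to the Yule-Walker system G_k phi = r_k where
  (G_k)_{ij} = rho(|i - j|), (r_k)_i = rho(i), i,j = 1..k.
Equivalently, Durbin-Levinson gives phi_{kk} iteratively:
  phi_{11} = rho(1)
  phi_{kk} = [rho(k) - sum_{j=1..k-1} phi_{k-1,j} rho(k-j)]
            / [1 - sum_{j=1..k-1} phi_{k-1,j} rho(j)],
  phi_{k,j} = phi_{k-1,j} - phi_{kk} phi_{k-1,k-j},  j = 1..k-1.
Step k = 1:
  phi_11 = rho(1) = 0.8163.
Step k = 2:
  phi_22 = [rho(2) - phi_11 rho(1)] / [1 - phi_11 rho(1)] = [0.6731 - (0.8163)(0.8163)] / [1 - (0.8163)(0.8163)]
         = 0.00675431 / 0.33365431 = 0.0202.
Therefore phi_{22} = 0.0202.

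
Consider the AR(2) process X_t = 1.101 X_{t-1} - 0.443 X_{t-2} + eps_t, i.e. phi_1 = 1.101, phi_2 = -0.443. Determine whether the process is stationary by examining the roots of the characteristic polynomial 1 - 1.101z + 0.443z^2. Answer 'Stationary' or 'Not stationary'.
\text{Stationary}

The AR(p) characteristic polynomial is P(z) = 1 - 1.101z + 0.443z^2.
Stationarity requires all roots to lie outside the unit circle, i.e. |z| > 1 for every root.
Set 1 + (-1.101) z + (0.443) z^2 = 0, i.e. a z^2 + b z + c = 0 with a = 0.443, b = -1.101, c = 1.
Discriminant D = b^2 - 4ac = (-1.101)^2 - 4*(0.443)*1 = 1.212201 - (1.772) = -0.559799.
D < 0, so the roots are the complex-conjugate pair z = (-b +/- i sqrt(-D)) / (2a) = 1.2427 +/- 0.8445i.
For a conjugate pair |z|^2 = z * conj(z) = (product of roots) = c/a = 1/(0.443) = 2.257336, so |z| = sqrt(2.257336) = 1.5024 for both roots.
Moduli of all roots: 1.5024, 1.5024.
All moduli strictly greater than 1? Yes.
Verdict: Stationary.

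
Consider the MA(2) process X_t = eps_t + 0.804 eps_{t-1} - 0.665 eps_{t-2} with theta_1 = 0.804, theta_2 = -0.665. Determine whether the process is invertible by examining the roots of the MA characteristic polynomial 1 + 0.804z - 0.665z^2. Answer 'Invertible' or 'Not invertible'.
\text{Not invertible}

The MA(q) characteristic polynomial is P(z) = 1 + 0.804z - 0.665z^2.
Invertibility requires all roots to lie outside the unit circle, i.e. |z| > 1 for every root.
Set 1 + (0.804) z + (-0.665) z^2 = 0, i.e. a z^2 + b z + c = 0 with a = -0.665, b = 0.804, c = 1.
Discriminant D = b^2 - 4ac = (0.804)^2 - 4*(-0.665)*1 = 0.646416 - (-2.66) = 3.306416.
D >= 0, so the roots are real: z = (-b +/- sqrt(D)) / (2a) = (-0.804 +/- 1.818355) / (-1.33).
  z_1 = (-0.804 + 1.818355) / (-1.33) = -0.7627,   |z_1| = 0.7627.
  z_2 = (-0.804 - 1.818355) / (-1.33) = 1.9717,   |z_2| = 1.9717.
Moduli of all roots: 0.7627, 1.9717.
All moduli strictly greater than 1? No.
Verdict: Not invertible.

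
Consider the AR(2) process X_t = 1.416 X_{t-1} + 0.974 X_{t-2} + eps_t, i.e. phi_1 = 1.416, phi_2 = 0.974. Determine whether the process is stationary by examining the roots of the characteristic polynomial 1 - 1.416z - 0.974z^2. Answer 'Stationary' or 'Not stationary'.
\text{Not stationary}

The AR(p) characteristic polynomial is P(z) = 1 - 1.416z - 0.974z^2.
Stationarity requires all roots to lie outside the unit circle, i.e. |z| > 1 for every root.
Set 1 + (-1.416) z + (-0.974) z^2 = 0, i.e. a z^2 + b z + c = 0 with a = -0.974, b = -1.416, c = 1.
Discriminant D = b^2 - 4ac = (-1.416)^2 - 4*(-0.974)*1 = 2.005056 - (-3.896) = 5.901056.
D >= 0, so the roots are real: z = (-b +/- sqrt(D)) / (2a) = (1.416 +/- 2.429209) / (-1.948).
  z_1 = (1.416 + 2.429209) / (-1.948) = -1.9739,   |z_1| = 1.9739.
  z_2 = (1.416 - 2.429209) / (-1.948) = 0.5201,   |z_2| = 0.5201.
Moduli of all roots: 1.9739, 0.5201.
All moduli strictly greater than 1? No.
Verdict: Not stationary.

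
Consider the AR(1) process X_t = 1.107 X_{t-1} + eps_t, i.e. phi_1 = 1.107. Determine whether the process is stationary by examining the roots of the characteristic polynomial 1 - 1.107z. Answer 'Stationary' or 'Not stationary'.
\text{Not stationary}

The AR(p) characteristic polynomial is P(z) = 1 - 1.107z.
Stationarity requires all roots to lie outside the unit circle, i.e. |z| > 1 for every root.
This is linear in z: 1 + (-1.107) z = 0  =>  z = -1/(-1.107) = 0.903342,  |z| = 0.903342.
Moduli of all roots: 0.9033.
All moduli strictly greater than 1? No.
Verdict: Not stationary.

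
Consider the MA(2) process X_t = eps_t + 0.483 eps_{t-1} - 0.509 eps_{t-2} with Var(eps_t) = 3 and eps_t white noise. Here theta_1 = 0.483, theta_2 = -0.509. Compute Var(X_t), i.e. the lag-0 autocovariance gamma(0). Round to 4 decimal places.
\gamma(0) = 4.4771

For an MA(q) process X_t = eps_t + sum_i theta_i eps_{t-i} with
Var(eps_t) = sigma^2, the variance is
  gamma(0) = sigma^2 * (1 + sum_i theta_i^2).
  sum_i theta_i^2 = (0.483)^2 + (-0.509)^2 = 0.233289 + 0.259081 = 0.49237.
  gamma(0) = 3 * (1 + 0.49237) = 3 * 1.49237 = 4.47711, which rounds to 4.4771.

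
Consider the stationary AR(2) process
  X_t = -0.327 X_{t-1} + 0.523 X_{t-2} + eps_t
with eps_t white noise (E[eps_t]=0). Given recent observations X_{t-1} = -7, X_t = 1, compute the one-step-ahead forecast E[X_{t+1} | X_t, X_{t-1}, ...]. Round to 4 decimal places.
E[X_{t+1} \mid \mathcal F_t] = -3.9880

For an AR(p) model X_t = c + sum_i phi_i X_{t-i} + eps_t, the
one-step-ahead conditional mean is
  E[X_{t+1} | X_t, ...] = c + sum_i phi_i X_{t+1-i}.
Substitute known values:
  E[X_{t+1} | ...] = (-0.327) * (1) + (0.523) * (-7)
                   = -3.9880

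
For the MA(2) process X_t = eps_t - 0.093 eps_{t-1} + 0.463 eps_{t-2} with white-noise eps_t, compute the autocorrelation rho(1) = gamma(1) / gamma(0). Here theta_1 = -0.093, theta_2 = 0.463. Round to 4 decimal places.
\rho(1) = -0.1112

For an MA(q) process with theta_0 = 1, the autocovariance is
  gamma(k) = sigma^2 * sum_{i=0..q-k} theta_i * theta_{i+k},
and rho(k) = gamma(k) / gamma(0). Sigma^2 cancels.
  numerator   = (1)*(-0.093) + (-0.093)*(0.463) = -0.136059.
  denominator = (1)^2 + (-0.093)^2 + (0.463)^2 = 1.223018.
  rho(1) = -0.136059 / 1.223018 = -0.1112.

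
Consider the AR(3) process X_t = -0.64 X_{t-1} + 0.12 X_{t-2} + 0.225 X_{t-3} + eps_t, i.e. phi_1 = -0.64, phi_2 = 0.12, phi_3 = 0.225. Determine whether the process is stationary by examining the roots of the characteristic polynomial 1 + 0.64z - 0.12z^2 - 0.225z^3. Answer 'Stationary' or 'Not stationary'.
\text{Stationary}

The AR(p) characteristic polynomial is P(z) = 1 + 0.64z - 0.12z^2 - 0.225z^3.
Stationarity requires all roots to lie outside the unit circle, i.e. |z| > 1 for every root.
Degree 3: look for a simple real root z0 first, then factor out (1 - z/z0) and solve the remaining quadratic.
Testing z0 = 2: P(2) = 1 + (0.64)(2) + (-0.12)(2)^2 + (-0.225)(2)^3
  = 1 + (1.28) + (-0.48) + (-1.8) = 0.  So z_0 = 2 is a root, |z_0| = 2.
Divide out the factor (1 - 0.5 z) = (1 - z/z0) (since 1/z0 = 0.5):
  P(z) = (1 - 0.5 z)(1 + (1.14) z + (0.45) z^2)
  [check: z-coef 1.14 - (0.5) = 0.64; z^2-coef 0.45 - (0.5)(1.14) = -0.12; z^3-coef -(0.5)(0.45) = -0.225.]
Remaining roots from the quadratic factor 1 + (1.14) z + (0.45) z^2:
  Set 1 + (1.14) z + (0.45) z^2 = 0, i.e. a z^2 + b z + c = 0 with a = 0.45, b = 1.14, c = 1.
  Discriminant D = b^2 - 4ac = (1.14)^2 - 4*(0.45)*1 = 1.2996 - (1.8) = -0.5004.
  D < 0, so the roots are the complex-conjugate pair z = (-b +/- i sqrt(-D)) / (2a) = -1.2667 +/- 0.786i.
  For a conjugate pair |z|^2 = z * conj(z) = (product of roots) = c/a = 1/(0.45) = 2.222222, so |z| = sqrt(2.222222) = 1.4907 for both roots.
Moduli of all roots: 2.0000, 1.4907, 1.4907.
All moduli strictly greater than 1? Yes.
Verdict: Stationary.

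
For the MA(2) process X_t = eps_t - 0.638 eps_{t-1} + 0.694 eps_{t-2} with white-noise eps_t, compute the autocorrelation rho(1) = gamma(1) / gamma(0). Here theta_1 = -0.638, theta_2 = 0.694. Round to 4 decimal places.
\rho(1) = -0.5722

For an MA(q) process with theta_0 = 1, the autocovariance is
  gamma(k) = sigma^2 * sum_{i=0..q-k} theta_i * theta_{i+k},
and rho(k) = gamma(k) / gamma(0). Sigma^2 cancels.
  numerator   = (1)*(-0.638) + (-0.638)*(0.694) = -1.080772.
  denominator = (1)^2 + (-0.638)^2 + (0.694)^2 = 1.88868.
  rho(1) = -1.080772 / 1.88868 = -0.5722.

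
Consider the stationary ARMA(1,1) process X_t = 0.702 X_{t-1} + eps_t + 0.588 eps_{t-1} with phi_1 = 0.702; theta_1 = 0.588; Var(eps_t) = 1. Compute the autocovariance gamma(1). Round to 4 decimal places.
\gamma(1) = 3.5932

Multiply the model equation by X_{t-k} and take expectations. With theta_0 = psi_0 = 1 and psi_j the MA(infinity) weights, this gives
  gamma(k) - sum_i phi_i gamma(k-i) = c_k,
  c_k = sigma^2 * sum_{j=k..q} theta_j psi_{j-k}   (c_k = 0 for k > q),
using gamma(-m) = gamma(m).
psi-weights needed (psi_j = theta_j + sum_i phi_i psi_{j-i}):
  psi_1 = theta_1 + phi_1 = 0.588 + (0.702) = 1.29
Right-hand sides:
  c_0 = sigma^2 (1 + theta_1 psi_1) = 1 * (1 + (0.588)(1.29)) = 1 * 1.75852 = 1.75852
  c_1 = sigma^2 theta_1 = 1 * (0.588) = 0.588
  c_2 = 0
Equations for k = 0 and k = 1 (AR order 1):
  gamma(0) = phi_1 gamma(1) + c_0
  gamma(1) = phi_1 gamma(0) + c_1
Substituting the second into the first: gamma(0) (1 - phi_1^2) = c_0 + phi_1 c_1, so
  gamma(0) = (c_0 + phi_1 c_1) / (1 - phi_1^2) = (1.75852 + (0.702)(0.588)) / (1 - (0.702)^2) = 2.171296 / 0.507196 = 4.28098.
  gamma(1) = phi_1 gamma(0) + c_1 = (0.702)(4.28098) + (0.588) = 3.593248.
Therefore gamma(1) = 3.5932 (to 4 decimal places).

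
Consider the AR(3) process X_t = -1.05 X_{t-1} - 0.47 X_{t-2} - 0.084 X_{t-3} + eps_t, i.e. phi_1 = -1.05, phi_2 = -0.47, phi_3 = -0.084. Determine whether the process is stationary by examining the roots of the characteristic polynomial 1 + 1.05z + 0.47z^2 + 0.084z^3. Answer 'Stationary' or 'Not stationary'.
\text{Stationary}

The AR(p) characteristic polynomial is P(z) = 1 + 1.05z + 0.47z^2 + 0.084z^3.
Stationarity requires all roots to lie outside the unit circle, i.e. |z| > 1 for every root.
Degree 3: look for a simple real root z0 first, then factor out (1 - z/z0) and solve the remaining quadratic.
Testing z0 = -2.5: P(-2.5) = 1 + (1.05)(-2.5) + (0.47)(-2.5)^2 + (0.084)(-2.5)^3
  = 1 + (-2.625) + (2.9375) + (-1.3125) = 0.  So z_0 = -2.5 is a root, |z_0| = 2.5.
Divide out the factor (1 + 0.4 z) = (1 - z/z0) (since 1/z0 = -0.4):
  P(z) = (1 + 0.4 z)(1 + (0.65) z + (0.21) z^2)
  [check: z-coef 0.65 - (-0.4) = 1.05; z^2-coef 0.21 - (-0.4)(0.65) = 0.47; z^3-coef -(-0.4)(0.21) = 0.084.]
Remaining roots from the quadratic factor 1 + (0.65) z + (0.21) z^2:
  Set 1 + (0.65) z + (0.21) z^2 = 0, i.e. a z^2 + b z + c = 0 with a = 0.21, b = 0.65, c = 1.
  Discriminant D = b^2 - 4ac = (0.65)^2 - 4*(0.21)*1 = 0.4225 - (0.84) = -0.4175.
  D < 0, so the roots are the complex-conjugate pair z = (-b +/- i sqrt(-D)) / (2a) = -1.5476 +/- 1.5384i.
  For a conjugate pair |z|^2 = z * conj(z) = (product of roots) = c/a = 1/(0.21) = 4.761905, so |z| = sqrt(4.761905) = 2.1822 for both roots.
Moduli of all roots: 2.5000, 2.1822, 2.1822.
All moduli strictly greater than 1? Yes.
Verdict: Stationary.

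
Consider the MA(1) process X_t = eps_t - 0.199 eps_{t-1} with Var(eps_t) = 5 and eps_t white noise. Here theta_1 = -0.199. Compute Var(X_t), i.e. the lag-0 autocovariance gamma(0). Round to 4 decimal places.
\gamma(0) = 5.1980

For an MA(q) process X_t = eps_t + sum_i theta_i eps_{t-i} with
Var(eps_t) = sigma^2, the variance is
  gamma(0) = sigma^2 * (1 + sum_i theta_i^2).
  sum_i theta_i^2 = (-0.199)^2 = 0.039601.
  gamma(0) = 5 * (1 + 0.039601) = 5 * 1.039601 = 5.198005, which rounds to 5.1980.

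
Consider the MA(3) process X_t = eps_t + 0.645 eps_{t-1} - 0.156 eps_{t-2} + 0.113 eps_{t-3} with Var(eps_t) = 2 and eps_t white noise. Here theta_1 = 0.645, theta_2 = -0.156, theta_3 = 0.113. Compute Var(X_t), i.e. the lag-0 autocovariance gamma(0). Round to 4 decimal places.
\gamma(0) = 2.9063

For an MA(q) process X_t = eps_t + sum_i theta_i eps_{t-i} with
Var(eps_t) = sigma^2, the variance is
  gamma(0) = sigma^2 * (1 + sum_i theta_i^2).
  sum_i theta_i^2 = (0.645)^2 + (-0.156)^2 + (0.113)^2 = 0.416025 + 0.024336 + 0.012769 = 0.45313.
  gamma(0) = 2 * (1 + 0.45313) = 2 * 1.45313 = 2.90626, which rounds to 2.9063.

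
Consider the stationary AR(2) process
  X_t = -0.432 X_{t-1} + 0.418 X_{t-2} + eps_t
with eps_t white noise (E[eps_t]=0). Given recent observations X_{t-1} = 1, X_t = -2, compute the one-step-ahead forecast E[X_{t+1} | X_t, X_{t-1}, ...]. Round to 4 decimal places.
E[X_{t+1} \mid \mathcal F_t] = 1.2820

For an AR(p) model X_t = c + sum_i phi_i X_{t-i} + eps_t, the
one-step-ahead conditional mean is
  E[X_{t+1} | X_t, ...] = c + sum_i phi_i X_{t+1-i}.
Substitute known values:
  E[X_{t+1} | ...] = (-0.432) * (-2) + (0.418) * (1)
                   = 1.2820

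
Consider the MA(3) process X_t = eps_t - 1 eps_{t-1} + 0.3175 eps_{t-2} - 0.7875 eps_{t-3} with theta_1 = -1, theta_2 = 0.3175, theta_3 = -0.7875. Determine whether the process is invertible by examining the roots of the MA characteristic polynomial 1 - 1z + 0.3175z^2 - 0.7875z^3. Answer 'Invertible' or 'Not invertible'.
\text{Not invertible}

The MA(q) characteristic polynomial is P(z) = 1 - 1z + 0.3175z^2 - 0.7875z^3.
Invertibility requires all roots to lie outside the unit circle, i.e. |z| > 1 for every root.
Degree 3: look for a simple real root z0 first, then factor out (1 - z/z0) and solve the remaining quadratic.
Testing z0 = 0.8: P(0.8) = 1 + (-1)(0.8) + (0.3175)(0.8)^2 + (-0.7875)(0.8)^3
  = 1 + (-0.8) + (0.2032) + (-0.4032) = 0.  So z_0 = 0.8 is a root, |z_0| = 0.8.
Divide out the factor (1 - 1.25 z) = (1 - z/z0) (since 1/z0 = 1.25):
  P(z) = (1 - 1.25 z)(1 + (0.25) z + (0.63) z^2)
  [check: z-coef 0.25 - (1.25) = -1; z^2-coef 0.63 - (1.25)(0.25) = 0.3175; z^3-coef -(1.25)(0.63) = -0.7875.]
Remaining roots from the quadratic factor 1 + (0.25) z + (0.63) z^2:
  Set 1 + (0.25) z + (0.63) z^2 = 0, i.e. a z^2 + b z + c = 0 with a = 0.63, b = 0.25, c = 1.
  Discriminant D = b^2 - 4ac = (0.25)^2 - 4*(0.63)*1 = 0.0625 - (2.52) = -2.4575.
  D < 0, so the roots are the complex-conjugate pair z = (-b +/- i sqrt(-D)) / (2a) = -0.1984 +/- 1.2442i.
  For a conjugate pair |z|^2 = z * conj(z) = (product of roots) = c/a = 1/(0.63) = 1.587302, so |z| = sqrt(1.587302) = 1.2599 for both roots.
Moduli of all roots: 0.8000, 1.2599, 1.2599.
All moduli strictly greater than 1? No.
Verdict: Not invertible.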